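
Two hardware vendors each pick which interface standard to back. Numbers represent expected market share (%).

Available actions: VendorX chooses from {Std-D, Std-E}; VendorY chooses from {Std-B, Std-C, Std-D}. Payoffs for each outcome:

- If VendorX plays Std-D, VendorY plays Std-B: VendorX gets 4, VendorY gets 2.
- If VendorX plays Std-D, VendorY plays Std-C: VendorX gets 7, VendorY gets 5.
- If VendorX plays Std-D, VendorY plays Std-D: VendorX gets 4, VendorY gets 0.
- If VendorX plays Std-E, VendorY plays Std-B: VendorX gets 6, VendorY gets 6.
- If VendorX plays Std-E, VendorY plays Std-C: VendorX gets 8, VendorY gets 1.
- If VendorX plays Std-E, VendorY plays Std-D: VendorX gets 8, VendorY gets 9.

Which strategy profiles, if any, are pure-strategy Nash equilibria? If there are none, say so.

Pure NE: (Std-E, Std-D)

Mark each player's best response to every combination of opponents' strategies; a profile where every player is best-responding is a pure Nash equilibrium.
VendorX against Std-B: payoffs 4, 6 → best response Std-E.
VendorX against Std-C: payoffs 7, 8 → best response Std-E.
VendorX against Std-D: payoffs 4, 8 → best response Std-E.
VendorY against Std-D: payoffs 2, 5, 0 → best response Std-C.
VendorY against Std-E: payoffs 6, 1, 9 → best response Std-D.
Mutual best responses: (Std-E, Std-D).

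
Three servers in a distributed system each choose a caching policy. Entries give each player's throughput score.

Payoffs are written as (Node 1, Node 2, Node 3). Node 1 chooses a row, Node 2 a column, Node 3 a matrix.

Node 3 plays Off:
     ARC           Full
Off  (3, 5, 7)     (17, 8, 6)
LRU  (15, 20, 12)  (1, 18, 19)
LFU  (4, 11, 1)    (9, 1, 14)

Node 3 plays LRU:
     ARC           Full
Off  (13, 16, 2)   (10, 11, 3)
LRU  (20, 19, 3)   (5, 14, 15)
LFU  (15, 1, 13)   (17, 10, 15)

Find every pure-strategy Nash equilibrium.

The pure Nash equilibria are (Off, Full, Off), (LRU, ARC, Off), (LFU, Full, LRU).

Mark each player's best response to every combination of opponents' strategies; a profile where every player is best-responding is a pure Nash equilibrium.
Node 1 against (ARC, Off): payoffs 3, 15, 4 → best response LRU.
Node 1 against (ARC, LRU): payoffs 13, 20, 15 → best response LRU.
Node 1 against (Full, Off): payoffs 17, 1, 9 → best response Off.
Node 1 against (Full, LRU): payoffs 10, 5, 17 → best response LFU.
Node 2 against (Off, Off): payoffs 5, 8 → best response Full.
Node 2 against (Off, LRU): payoffs 16, 11 → best response ARC.
Node 2 against (LRU, Off): payoffs 20, 18 → best response ARC.
Node 2 against (LRU, LRU): payoffs 19, 14 → best response ARC.
Node 2 against (LFU, Off): payoffs 11, 1 → best response ARC.
Node 2 against (LFU, LRU): payoffs 1, 10 → best response Full.
Node 3 against (Off, ARC): payoffs 7, 2 → best response Off.
Node 3 against (Off, Full): payoffs 6, 3 → best response Off.
Node 3 against (LRU, ARC): payoffs 12, 3 → best response Off.
Node 3 against (LRU, Full): payoffs 19, 15 → best response Off.
Node 3 against (LFU, ARC): payoffs 1, 13 → best response LRU.
Node 3 against (LFU, Full): payoffs 14, 15 → best response LRU.
Mutual best responses: (Off, Full, Off); (LRU, ARC, Off); (LFU, Full, LRU).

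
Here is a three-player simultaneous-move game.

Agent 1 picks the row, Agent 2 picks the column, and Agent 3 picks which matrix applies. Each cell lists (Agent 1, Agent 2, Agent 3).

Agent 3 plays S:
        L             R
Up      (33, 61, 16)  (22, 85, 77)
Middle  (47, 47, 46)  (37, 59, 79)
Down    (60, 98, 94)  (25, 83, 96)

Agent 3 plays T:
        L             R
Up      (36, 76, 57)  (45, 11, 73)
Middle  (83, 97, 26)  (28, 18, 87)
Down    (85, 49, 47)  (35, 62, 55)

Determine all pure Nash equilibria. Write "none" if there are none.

(Down, L, S)

Mark each player's best response to every combination of opponents' strategies; a profile where every player is best-responding is a pure Nash equilibrium.
Agent 1 against (L, S): payoffs 33, 47, 60 → best response Down.
Agent 1 against (L, T): payoffs 36, 83, 85 → best response Down.
Agent 1 against (R, S): payoffs 22, 37, 25 → best response Middle.
Agent 1 against (R, T): payoffs 45, 28, 35 → best response Up.
Agent 2 against (Up, S): payoffs 61, 85 → best response R.
Agent 2 against (Up, T): payoffs 76, 11 → best response L.
Agent 2 against (Middle, S): payoffs 47, 59 → best response R.
Agent 2 against (Middle, T): payoffs 97, 18 → best response L.
Agent 2 against (Down, S): payoffs 98, 83 → best response L.
Agent 2 against (Down, T): payoffs 49, 62 → best response R.
Agent 3 against (Up, L): payoffs 16, 57 → best response T.
Agent 3 against (Up, R): payoffs 77, 73 → best response S.
Agent 3 against (Middle, L): payoffs 46, 26 → best response S.
Agent 3 against (Middle, R): payoffs 79, 87 → best response T.
Agent 3 against (Down, L): payoffs 94, 47 → best response S.
Agent 3 against (Down, R): payoffs 96, 55 → best response S.
Mutual best responses: (Down, L, S).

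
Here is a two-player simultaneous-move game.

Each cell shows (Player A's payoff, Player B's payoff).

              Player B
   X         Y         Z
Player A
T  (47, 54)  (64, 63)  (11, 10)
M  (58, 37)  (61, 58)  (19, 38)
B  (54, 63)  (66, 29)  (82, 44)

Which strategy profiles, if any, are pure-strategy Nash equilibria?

For each player, find the best response to each opponent profile; mutual best responses are the pure NE.
Player A against X: payoffs 47, 58, 54 → best response M.
Player A against Y: payoffs 64, 61, 66 → best response B.
Player A against Z: payoffs 11, 19, 82 → best response B.
Player B against T: payoffs 54, 63, 10 → best response Y.
Player B against M: payoffs 37, 58, 38 → best response Y.
Player B against B: payoffs 63, 29, 44 → best response X.
No profile is a mutual best response for all players.

none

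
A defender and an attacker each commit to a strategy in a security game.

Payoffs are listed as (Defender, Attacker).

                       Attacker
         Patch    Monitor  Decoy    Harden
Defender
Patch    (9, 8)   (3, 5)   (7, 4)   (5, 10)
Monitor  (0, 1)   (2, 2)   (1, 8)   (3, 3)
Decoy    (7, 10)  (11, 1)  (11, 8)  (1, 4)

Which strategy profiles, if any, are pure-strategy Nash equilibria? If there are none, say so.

(Patch, Harden)

(Patch, Patch): Attacker can switch to Harden (8 → 10). Not NE.
(Patch, Monitor): Defender can switch to Decoy (3 → 11). Not NE.
(Patch, Decoy): Defender can switch to Decoy (7 → 11). Not NE.
(Patch, Harden): Defender gets 5, best alternative 3; Attacker gets 10, best alternative 8. No profitable deviation — NE.
(Monitor, Patch): Defender can switch to Patch (0 → 9). Not NE.
(Monitor, Monitor): Defender can switch to Patch (2 → 3). Not NE.
(Monitor, Decoy): Defender can switch to Patch (1 → 7). Not NE.
(Monitor, Harden): Defender can switch to Patch (3 → 5). Not NE.
(Decoy, Patch): Defender can switch to Patch (7 → 9). Not NE.
(The remaining 3 profiles each have a profitable deviation by the same check.)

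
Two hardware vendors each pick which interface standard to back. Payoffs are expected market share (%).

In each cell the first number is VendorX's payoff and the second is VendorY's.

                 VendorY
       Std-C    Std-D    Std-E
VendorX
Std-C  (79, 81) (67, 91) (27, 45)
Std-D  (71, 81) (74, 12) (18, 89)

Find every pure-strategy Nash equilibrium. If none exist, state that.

For each player, find the best response to each opponent profile; mutual best responses are the pure NE.
VendorX against Std-C: payoffs 79, 71 → best response Std-C.
VendorX against Std-D: payoffs 67, 74 → best response Std-D.
VendorX against Std-E: payoffs 27, 18 → best response Std-C.
VendorY against Std-C: payoffs 81, 91, 45 → best response Std-D.
VendorY against Std-D: payoffs 81, 12, 89 → best response Std-E.
No profile is a mutual best response for all players.

none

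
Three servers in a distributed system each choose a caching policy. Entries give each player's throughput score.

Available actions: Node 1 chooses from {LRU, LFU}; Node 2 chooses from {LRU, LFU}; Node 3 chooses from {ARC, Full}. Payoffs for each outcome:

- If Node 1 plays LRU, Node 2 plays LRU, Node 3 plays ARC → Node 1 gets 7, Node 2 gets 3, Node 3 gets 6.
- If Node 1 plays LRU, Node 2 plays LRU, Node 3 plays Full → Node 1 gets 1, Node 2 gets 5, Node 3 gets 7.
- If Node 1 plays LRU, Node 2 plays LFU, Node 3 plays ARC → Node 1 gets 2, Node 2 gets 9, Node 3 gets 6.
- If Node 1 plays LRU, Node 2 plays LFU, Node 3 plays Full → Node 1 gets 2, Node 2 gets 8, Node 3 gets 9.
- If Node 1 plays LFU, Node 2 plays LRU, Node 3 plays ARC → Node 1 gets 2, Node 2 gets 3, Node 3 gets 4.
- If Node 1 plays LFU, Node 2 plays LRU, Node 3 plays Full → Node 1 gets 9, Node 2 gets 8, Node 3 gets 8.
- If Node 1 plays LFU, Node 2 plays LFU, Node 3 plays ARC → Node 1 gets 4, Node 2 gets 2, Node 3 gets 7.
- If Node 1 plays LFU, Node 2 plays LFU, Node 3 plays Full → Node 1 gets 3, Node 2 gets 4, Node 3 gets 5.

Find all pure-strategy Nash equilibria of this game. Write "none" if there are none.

The unique pure-strategy Nash equilibrium is (LFU, LRU, Full).

For each player, find the best response to each opponent profile; mutual best responses are the pure NE.
Node 1 against (LRU, ARC): payoffs 7, 2 → best response LRU.
Node 1 against (LRU, Full): payoffs 1, 9 → best response LFU.
Node 1 against (LFU, ARC): payoffs 2, 4 → best response LFU.
Node 1 against (LFU, Full): payoffs 2, 3 → best response LFU.
Node 2 against (LRU, ARC): payoffs 3, 9 → best response LFU.
Node 2 against (LRU, Full): payoffs 5, 8 → best response LFU.
Node 2 against (LFU, ARC): payoffs 3, 2 → best response LRU.
Node 2 against (LFU, Full): payoffs 8, 4 → best response LRU.
Node 3 against (LRU, LRU): payoffs 6, 7 → best response Full.
Node 3 against (LRU, LFU): payoffs 6, 9 → best response Full.
Node 3 against (LFU, LRU): payoffs 4, 8 → best response Full.
Node 3 against (LFU, LFU): payoffs 7, 5 → best response ARC.
Mutual best responses: (LFU, LRU, Full).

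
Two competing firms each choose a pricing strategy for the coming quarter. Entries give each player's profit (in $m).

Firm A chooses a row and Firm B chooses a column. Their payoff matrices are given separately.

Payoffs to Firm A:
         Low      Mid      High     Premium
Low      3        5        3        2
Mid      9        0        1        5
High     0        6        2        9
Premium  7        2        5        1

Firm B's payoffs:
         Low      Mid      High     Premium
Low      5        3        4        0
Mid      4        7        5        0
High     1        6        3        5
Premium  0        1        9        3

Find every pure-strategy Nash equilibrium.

(Low, Low): Firm A can switch to Mid (3 → 9). Not NE.
(Low, Mid): Firm A can switch to High (5 → 6). Not NE.
(Low, High): Firm A can switch to Premium (3 → 5). Not NE.
(Low, Premium): Firm A can switch to Mid (2 → 5). Not NE.
(Mid, Low): Firm B can switch to Mid (4 → 7). Not NE.
(Mid, Mid): Firm A can switch to Low (0 → 5). Not NE.
(High, Mid): Firm A gets 6, best alternative 5; Firm B gets 6, best alternative 5. No profitable deviation — NE.
(Premium, High): Firm A gets 5, best alternative 3; Firm B gets 9, best alternative 3. No profitable deviation — NE.
(The remaining 8 profiles each have a profitable deviation by the same check.)

The pure Nash equilibria are (High, Mid), (Premium, High).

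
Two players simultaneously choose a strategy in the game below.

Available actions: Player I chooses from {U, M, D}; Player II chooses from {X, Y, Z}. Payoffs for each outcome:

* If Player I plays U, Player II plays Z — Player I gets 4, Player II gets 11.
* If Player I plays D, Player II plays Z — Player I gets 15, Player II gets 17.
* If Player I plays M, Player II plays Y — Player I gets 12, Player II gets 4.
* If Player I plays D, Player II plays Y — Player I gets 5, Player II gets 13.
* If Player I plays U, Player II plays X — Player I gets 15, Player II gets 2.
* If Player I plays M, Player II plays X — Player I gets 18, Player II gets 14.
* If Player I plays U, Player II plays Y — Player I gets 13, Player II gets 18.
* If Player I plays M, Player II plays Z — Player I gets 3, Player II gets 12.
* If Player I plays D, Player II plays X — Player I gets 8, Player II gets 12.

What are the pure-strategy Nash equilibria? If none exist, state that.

For each player, find the best response to each opponent profile; mutual best responses are the pure NE.
Player I against X: payoffs 15, 18, 8 → best response M.
Player I against Y: payoffs 13, 12, 5 → best response U.
Player I against Z: payoffs 4, 3, 15 → best response D.
Player II against U: payoffs 2, 18, 11 → best response Y.
Player II against M: payoffs 14, 4, 12 → best response X.
Player II against D: payoffs 12, 13, 17 → best response Z.
Mutual best responses: (U, Y); (M, X); (D, Z).

Pure-strategy Nash equilibria: (U, Y) and (M, X) and (D, Z)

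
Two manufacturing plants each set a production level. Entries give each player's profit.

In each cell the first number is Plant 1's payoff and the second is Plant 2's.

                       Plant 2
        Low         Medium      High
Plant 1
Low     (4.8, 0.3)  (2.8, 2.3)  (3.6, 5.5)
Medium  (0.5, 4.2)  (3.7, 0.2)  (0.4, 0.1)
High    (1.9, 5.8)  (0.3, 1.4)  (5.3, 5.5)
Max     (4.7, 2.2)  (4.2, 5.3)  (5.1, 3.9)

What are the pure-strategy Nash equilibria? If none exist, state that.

Pure NE: (Max, Medium)

Plant 1 against Low: payoffs 4.8, 0.5, 1.9, 4.7 → best response Low.
Plant 1 against Medium: payoffs 2.8, 3.7, 0.3, 4.2 → best response Max.
Plant 1 against High: payoffs 3.6, 0.4, 5.3, 5.1 → best response High.
Plant 2 against Low: payoffs 0.3, 2.3, 5.5 → best response High.
Plant 2 against Medium: payoffs 4.2, 0.2, 0.1 → best response Low.
Plant 2 against High: payoffs 5.8, 1.4, 5.5 → best response Low.
Plant 2 against Max: payoffs 2.2, 5.3, 3.9 → best response Medium.
Mutual best responses: (Max, Medium).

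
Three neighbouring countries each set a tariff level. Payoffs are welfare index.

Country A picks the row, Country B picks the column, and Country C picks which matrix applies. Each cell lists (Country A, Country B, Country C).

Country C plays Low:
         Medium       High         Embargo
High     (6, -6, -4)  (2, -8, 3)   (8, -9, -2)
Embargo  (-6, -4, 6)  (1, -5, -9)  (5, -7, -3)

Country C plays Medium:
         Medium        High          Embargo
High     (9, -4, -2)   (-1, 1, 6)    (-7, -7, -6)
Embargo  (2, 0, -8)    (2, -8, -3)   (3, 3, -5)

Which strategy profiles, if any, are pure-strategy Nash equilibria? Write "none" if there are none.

This game has no pure Nash equilibrium.

(High, Medium, Low): Country C can switch to Medium (-4 → -2). Not NE.
(High, Medium, Medium): Country B can switch to High (-4 → 1). Not NE.
(High, High, Low): Country B can switch to Medium (-8 → -6). Not NE.
(High, High, Medium): Country A can switch to Embargo (-1 → 2). Not NE.
(High, Embargo, Low): Country B can switch to Medium (-9 → -6). Not NE.
(High, Embargo, Medium): Country A can switch to Embargo (-7 → 3). Not NE.
(Embargo, Medium, Low): Country A can switch to High (-6 → 6). Not NE.
(Embargo, Medium, Medium): Country A can switch to High (2 → 9). Not NE.
(The remaining 4 profiles each have a profitable deviation by the same check.)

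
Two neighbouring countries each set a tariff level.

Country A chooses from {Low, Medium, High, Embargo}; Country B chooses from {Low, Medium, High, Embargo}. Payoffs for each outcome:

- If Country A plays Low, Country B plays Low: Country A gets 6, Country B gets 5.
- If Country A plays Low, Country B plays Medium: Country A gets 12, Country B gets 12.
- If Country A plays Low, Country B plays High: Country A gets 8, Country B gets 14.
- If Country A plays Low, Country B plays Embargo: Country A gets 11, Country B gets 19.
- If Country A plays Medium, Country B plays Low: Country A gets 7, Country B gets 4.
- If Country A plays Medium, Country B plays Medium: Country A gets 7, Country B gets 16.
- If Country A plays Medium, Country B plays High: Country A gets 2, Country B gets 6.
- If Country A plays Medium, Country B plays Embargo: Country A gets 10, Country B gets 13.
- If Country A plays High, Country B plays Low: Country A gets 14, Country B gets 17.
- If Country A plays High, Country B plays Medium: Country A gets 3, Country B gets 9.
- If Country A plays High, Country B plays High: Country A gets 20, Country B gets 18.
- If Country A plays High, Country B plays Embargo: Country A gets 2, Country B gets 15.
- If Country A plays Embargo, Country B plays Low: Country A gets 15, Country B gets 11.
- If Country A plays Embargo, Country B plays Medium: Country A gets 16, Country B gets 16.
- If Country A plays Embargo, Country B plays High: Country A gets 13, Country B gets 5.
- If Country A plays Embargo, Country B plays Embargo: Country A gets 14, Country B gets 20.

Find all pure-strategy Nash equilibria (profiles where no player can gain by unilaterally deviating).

The pure Nash equilibria are (High, High), (Embargo, Embargo).

(Low, Low): Country A can switch to Medium (6 → 7). Not NE.
(Low, Medium): Country A can switch to Embargo (12 → 16). Not NE.
(Low, High): Country A can switch to High (8 → 20). Not NE.
(Low, Embargo): Country A can switch to Embargo (11 → 14). Not NE.
(Medium, Low): Country A can switch to High (7 → 14). Not NE.
(Medium, Medium): Country A can switch to Low (7 → 12). Not NE.
(High, High): Country A gets 20, best alternative 13; Country B gets 18, best alternative 17. No profitable deviation — NE.
(Embargo, Embargo): Country A gets 14, best alternative 11; Country B gets 20, best alternative 16. No profitable deviation — NE.
(The remaining 8 profiles each have a profitable deviation by the same check.)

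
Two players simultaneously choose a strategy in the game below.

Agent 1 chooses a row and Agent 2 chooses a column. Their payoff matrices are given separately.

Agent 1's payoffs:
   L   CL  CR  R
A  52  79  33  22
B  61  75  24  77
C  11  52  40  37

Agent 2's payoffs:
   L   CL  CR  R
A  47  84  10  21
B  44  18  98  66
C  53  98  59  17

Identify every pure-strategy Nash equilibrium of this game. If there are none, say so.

The unique pure-strategy Nash equilibrium is (A, CL).

Agent 1 against L: payoffs 52, 61, 11 → best response B.
Agent 1 against CL: payoffs 79, 75, 52 → best response A.
Agent 1 against CR: payoffs 33, 24, 40 → best response C.
Agent 1 against R: payoffs 22, 77, 37 → best response B.
Agent 2 against A: payoffs 47, 84, 10, 21 → best response CL.
Agent 2 against B: payoffs 44, 18, 98, 66 → best response CR.
Agent 2 against C: payoffs 53, 98, 59, 17 → best response CL.
Mutual best responses: (A, CL).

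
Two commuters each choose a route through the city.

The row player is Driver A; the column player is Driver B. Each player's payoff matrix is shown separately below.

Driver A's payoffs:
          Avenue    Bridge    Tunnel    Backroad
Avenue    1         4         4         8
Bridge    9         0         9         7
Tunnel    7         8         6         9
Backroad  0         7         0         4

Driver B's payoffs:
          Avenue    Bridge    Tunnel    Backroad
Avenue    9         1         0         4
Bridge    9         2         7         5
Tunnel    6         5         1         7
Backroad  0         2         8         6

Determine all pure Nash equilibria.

Check each profile: it is a Nash equilibrium iff no player can strictly gain by switching unilaterally.
(Avenue, Avenue): Driver A can switch to Bridge (1 → 9). Not NE.
(Avenue, Bridge): Driver A can switch to Tunnel (4 → 8). Not NE.
(Avenue, Tunnel): Driver A can switch to Bridge (4 → 9). Not NE.
(Avenue, Backroad): Driver A can switch to Tunnel (8 → 9). Not NE.
(Bridge, Avenue): Driver A gets 9, best alternative 7; Driver B gets 9, best alternative 7. No profitable deviation — NE.
(Bridge, Bridge): Driver A can switch to Avenue (0 → 4). Not NE.
(Bridge, Tunnel): Driver B can switch to Avenue (7 → 9). Not NE.
(Bridge, Backroad): Driver A can switch to Avenue (7 → 8). Not NE.
(Tunnel, Avenue): Driver A can switch to Bridge (7 → 9). Not NE.
(Tunnel, Bridge): Driver B can switch to Avenue (5 → 6). Not NE.
(Tunnel, Tunnel): Driver A can switch to Bridge (6 → 9). Not NE.
(Tunnel, Backroad): Driver A gets 9, best alternative 8; Driver B gets 7, best alternative 6. No profitable deviation — NE.
(Backroad, Avenue): Driver A can switch to Avenue (0 → 1). Not NE.
(Backroad, Bridge): Driver A can switch to Tunnel (7 → 8). Not NE.
(The remaining 2 profiles each have a profitable deviation by the same check.)

(Bridge, Avenue), (Tunnel, Backroad)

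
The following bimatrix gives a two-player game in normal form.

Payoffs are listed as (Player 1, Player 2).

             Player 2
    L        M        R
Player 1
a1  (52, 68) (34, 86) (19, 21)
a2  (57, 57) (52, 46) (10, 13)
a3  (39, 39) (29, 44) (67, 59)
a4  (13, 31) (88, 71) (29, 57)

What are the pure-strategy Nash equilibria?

(a1, L): Player 1 can switch to a2 (52 → 57). Not NE.
(a1, M): Player 1 can switch to a2 (34 → 52). Not NE.
(a1, R): Player 1 can switch to a3 (19 → 67). Not NE.
(a2, L): Player 1 gets 57, best alternative 52; Player 2 gets 57, best alternative 46. No profitable deviation — NE.
(a2, M): Player 1 can switch to a4 (52 → 88). Not NE.
(a2, R): Player 1 can switch to a1 (10 → 19). Not NE.
(a3, L): Player 1 can switch to a1 (39 → 52). Not NE.
(a3, M): Player 1 can switch to a1 (29 → 34). Not NE.
(a3, R): Player 1 gets 67, best alternative 29; Player 2 gets 59, best alternative 44. No profitable deviation — NE.
(a4, L): Player 1 can switch to a1 (13 → 52). Not NE.
(a4, M): Player 1 gets 88, best alternative 52; Player 2 gets 71, best alternative 57. No profitable deviation — NE.
(The remaining 1 profile has a profitable deviation by the same check.)

Pure-strategy Nash equilibria: (a2, L); (a3, R); (a4, M)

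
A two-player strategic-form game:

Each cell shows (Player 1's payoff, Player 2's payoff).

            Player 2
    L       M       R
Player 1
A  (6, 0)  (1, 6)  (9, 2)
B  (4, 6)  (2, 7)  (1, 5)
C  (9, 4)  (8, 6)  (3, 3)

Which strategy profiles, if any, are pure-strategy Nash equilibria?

For each strategy profile, look for a profitable unilateral deviation.
(A, L): Player 1 can switch to C (6 → 9). Not NE.
(A, M): Player 1 can switch to B (1 → 2). Not NE.
(A, R): Player 2 can switch to M (2 → 6). Not NE.
(B, L): Player 1 can switch to A (4 → 6). Not NE.
(B, M): Player 1 can switch to C (2 → 8). Not NE.
(B, R): Player 1 can switch to A (1 → 9). Not NE.
(C, M): Player 1 gets 8, best alternative 2; Player 2 gets 6, best alternative 4. No profitable deviation — NE.
(The remaining 2 profiles each have a profitable deviation by the same check.)

The unique pure-strategy Nash equilibrium is (C, M).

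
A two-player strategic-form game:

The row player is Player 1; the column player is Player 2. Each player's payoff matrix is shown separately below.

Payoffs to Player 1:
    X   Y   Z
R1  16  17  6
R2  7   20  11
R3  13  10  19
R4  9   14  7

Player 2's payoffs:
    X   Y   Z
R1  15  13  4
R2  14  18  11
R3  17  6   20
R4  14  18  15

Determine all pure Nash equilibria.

Mark each player's best response to every combination of opponents' strategies; a profile where every player is best-responding is a pure Nash equilibrium.
Player 1 against X: payoffs 16, 7, 13, 9 → best response R1.
Player 1 against Y: payoffs 17, 20, 10, 14 → best response R2.
Player 1 against Z: payoffs 6, 11, 19, 7 → best response R3.
Player 2 against R1: payoffs 15, 13, 4 → best response X.
Player 2 against R2: payoffs 14, 18, 11 → best response Y.
Player 2 against R3: payoffs 17, 6, 20 → best response Z.
Player 2 against R4: payoffs 14, 18, 15 → best response Y.
Mutual best responses: (R1, X); (R2, Y); (R3, Z).

(R1, X), (R2, Y), (R3, Z)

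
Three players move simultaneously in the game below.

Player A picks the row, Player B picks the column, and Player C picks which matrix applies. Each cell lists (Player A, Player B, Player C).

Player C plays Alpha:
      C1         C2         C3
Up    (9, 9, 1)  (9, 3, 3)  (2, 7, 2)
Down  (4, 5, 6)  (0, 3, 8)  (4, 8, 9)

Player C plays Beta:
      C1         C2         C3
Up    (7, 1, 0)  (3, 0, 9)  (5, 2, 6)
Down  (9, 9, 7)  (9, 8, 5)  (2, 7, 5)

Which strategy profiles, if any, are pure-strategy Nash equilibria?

Check each profile: it is a Nash equilibrium iff no player can strictly gain by switching unilaterally.
(Up, C1, Alpha): Player A gets 9, best alternative 4; Player B gets 9, best alternative 7; Player C gets 1, best alternative 0. No profitable deviation — NE.
(Up, C1, Beta): Player A can switch to Down (7 → 9). Not NE.
(Up, C2, Alpha): Player B can switch to C1 (3 → 9). Not NE.
(Up, C2, Beta): Player A can switch to Down (3 → 9). Not NE.
(Up, C3, Alpha): Player A can switch to Down (2 → 4). Not NE.
(Up, C3, Beta): Player A gets 5, best alternative 2; Player B gets 2, best alternative 1; Player C gets 6, best alternative 2. No profitable deviation — NE.
(Down, C1, Alpha): Player A can switch to Up (4 → 9). Not NE.
(Down, C1, Beta): Player A gets 9, best alternative 7; Player B gets 9, best alternative 8; Player C gets 7, best alternative 6. No profitable deviation — NE.
(Down, C2, Alpha): Player A can switch to Up (0 → 9). Not NE.
(Down, C2, Beta): Player B can switch to C1 (8 → 9). Not NE.
(Down, C3, Alpha): Player A gets 4, best alternative 2; Player B gets 8, best alternative 5; Player C gets 9, best alternative 5. No profitable deviation — NE.
(Down, C3, Beta): Player A can switch to Up (2 → 5). Not NE.

Pure-strategy Nash equilibria: (Up, C1, Alpha), (Up, C3, Beta), (Down, C1, Beta), (Down, C3, Alpha)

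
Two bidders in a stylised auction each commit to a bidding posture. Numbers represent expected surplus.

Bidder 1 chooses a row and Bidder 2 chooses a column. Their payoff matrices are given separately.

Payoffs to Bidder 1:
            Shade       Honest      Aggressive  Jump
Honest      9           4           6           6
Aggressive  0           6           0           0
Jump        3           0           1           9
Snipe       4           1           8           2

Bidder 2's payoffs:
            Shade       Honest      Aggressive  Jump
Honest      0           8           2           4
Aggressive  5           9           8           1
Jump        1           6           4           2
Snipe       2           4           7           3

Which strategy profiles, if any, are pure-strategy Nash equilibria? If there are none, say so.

For each player, find the best response to each opponent profile; mutual best responses are the pure NE.
Bidder 1 against Shade: payoffs 9, 0, 3, 4 → best response Honest.
Bidder 1 against Honest: payoffs 4, 6, 0, 1 → best response Aggressive.
Bidder 1 against Aggressive: payoffs 6, 0, 1, 8 → best response Snipe.
Bidder 1 against Jump: payoffs 6, 0, 9, 2 → best response Jump.
Bidder 2 against Honest: payoffs 0, 8, 2, 4 → best response Honest.
Bidder 2 against Aggressive: payoffs 5, 9, 8, 1 → best response Honest.
Bidder 2 against Jump: payoffs 1, 6, 4, 2 → best response Honest.
Bidder 2 against Snipe: payoffs 2, 4, 7, 3 → best response Aggressive.
Mutual best responses: (Aggressive, Honest); (Snipe, Aggressive).

Pure-strategy Nash equilibria: (Aggressive, Honest) and (Snipe, Aggressive)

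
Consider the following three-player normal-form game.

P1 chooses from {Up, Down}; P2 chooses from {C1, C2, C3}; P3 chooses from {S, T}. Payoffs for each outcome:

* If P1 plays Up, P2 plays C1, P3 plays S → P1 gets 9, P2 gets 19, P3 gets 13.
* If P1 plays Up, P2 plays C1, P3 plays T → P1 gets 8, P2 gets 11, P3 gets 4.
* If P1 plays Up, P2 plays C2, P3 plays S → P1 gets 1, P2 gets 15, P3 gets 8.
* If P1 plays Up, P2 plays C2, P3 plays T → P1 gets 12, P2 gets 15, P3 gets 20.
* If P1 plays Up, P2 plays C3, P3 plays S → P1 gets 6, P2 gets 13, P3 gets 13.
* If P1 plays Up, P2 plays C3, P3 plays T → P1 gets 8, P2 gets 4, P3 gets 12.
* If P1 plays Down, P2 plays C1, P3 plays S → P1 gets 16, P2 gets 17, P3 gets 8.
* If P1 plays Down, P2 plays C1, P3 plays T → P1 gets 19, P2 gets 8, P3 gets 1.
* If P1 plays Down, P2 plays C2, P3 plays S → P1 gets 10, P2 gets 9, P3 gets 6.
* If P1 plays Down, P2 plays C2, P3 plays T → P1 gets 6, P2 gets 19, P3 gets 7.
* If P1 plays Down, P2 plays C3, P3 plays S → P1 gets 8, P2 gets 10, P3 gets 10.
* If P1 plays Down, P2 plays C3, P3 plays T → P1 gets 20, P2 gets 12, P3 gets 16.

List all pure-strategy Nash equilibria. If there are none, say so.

Pure-strategy Nash equilibria: (Up, C2, T), (Down, C1, S)

P1 against (C1, S): payoffs 9, 16 → best response Down.
P1 against (C1, T): payoffs 8, 19 → best response Down.
P1 against (C2, S): payoffs 1, 10 → best response Down.
P1 against (C2, T): payoffs 12, 6 → best response Up.
P1 against (C3, S): payoffs 6, 8 → best response Down.
P1 against (C3, T): payoffs 8, 20 → best response Down.
P2 against (Up, S): payoffs 19, 15, 13 → best response C1.
P2 against (Up, T): payoffs 11, 15, 4 → best response C2.
P2 against (Down, S): payoffs 17, 9, 10 → best response C1.
P2 against (Down, T): payoffs 8, 19, 12 → best response C2.
P3 against (Up, C1): payoffs 13, 4 → best response S.
P3 against (Up, C2): payoffs 8, 20 → best response T.
P3 against (Up, C3): payoffs 13, 12 → best response S.
P3 against (Down, C1): payoffs 8, 1 → best response S.
P3 against (Down, C2): payoffs 6, 7 → best response T.
P3 against (Down, C3): payoffs 10, 16 → best response T.
Mutual best responses: (Up, C2, T); (Down, C1, S).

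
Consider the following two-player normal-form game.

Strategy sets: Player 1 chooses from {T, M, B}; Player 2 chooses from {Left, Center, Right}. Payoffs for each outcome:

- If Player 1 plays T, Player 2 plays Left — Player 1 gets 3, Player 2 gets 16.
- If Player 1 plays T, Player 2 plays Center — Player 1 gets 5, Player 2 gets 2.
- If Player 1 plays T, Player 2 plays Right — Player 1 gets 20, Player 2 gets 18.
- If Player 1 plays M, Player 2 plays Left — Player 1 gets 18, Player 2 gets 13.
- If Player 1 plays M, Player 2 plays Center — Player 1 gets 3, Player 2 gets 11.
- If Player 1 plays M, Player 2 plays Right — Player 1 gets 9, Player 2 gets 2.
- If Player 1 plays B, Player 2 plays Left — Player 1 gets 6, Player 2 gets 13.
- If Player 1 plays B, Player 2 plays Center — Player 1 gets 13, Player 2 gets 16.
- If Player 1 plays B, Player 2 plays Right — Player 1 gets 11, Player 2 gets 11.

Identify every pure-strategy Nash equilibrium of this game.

Mark each player's best response to every combination of opponents' strategies; a profile where every player is best-responding is a pure Nash equilibrium.
Player 1 against Left: payoffs 3, 18, 6 → best response M.
Player 1 against Center: payoffs 5, 3, 13 → best response B.
Player 1 against Right: payoffs 20, 9, 11 → best response T.
Player 2 against T: payoffs 16, 2, 18 → best response Right.
Player 2 against M: payoffs 13, 11, 2 → best response Left.
Player 2 against B: payoffs 13, 16, 11 → best response Center.
Mutual best responses: (T, Right); (M, Left); (B, Center).

Pure-strategy Nash equilibria: (T, Right), (M, Left), (B, Center)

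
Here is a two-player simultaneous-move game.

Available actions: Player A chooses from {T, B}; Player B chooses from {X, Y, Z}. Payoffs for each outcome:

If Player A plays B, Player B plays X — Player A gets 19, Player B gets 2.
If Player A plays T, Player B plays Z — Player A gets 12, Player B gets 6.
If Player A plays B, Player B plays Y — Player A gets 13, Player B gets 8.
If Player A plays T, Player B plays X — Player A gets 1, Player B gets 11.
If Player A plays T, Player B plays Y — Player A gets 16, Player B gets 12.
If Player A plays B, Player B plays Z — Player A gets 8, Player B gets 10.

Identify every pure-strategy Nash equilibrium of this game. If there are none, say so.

(T, Y)

Player A against X: payoffs 1, 19 → best response B.
Player A against Y: payoffs 16, 13 → best response T.
Player A against Z: payoffs 12, 8 → best response T.
Player B against T: payoffs 11, 12, 6 → best response Y.
Player B against B: payoffs 2, 8, 10 → best response Z.
Mutual best responses: (T, Y).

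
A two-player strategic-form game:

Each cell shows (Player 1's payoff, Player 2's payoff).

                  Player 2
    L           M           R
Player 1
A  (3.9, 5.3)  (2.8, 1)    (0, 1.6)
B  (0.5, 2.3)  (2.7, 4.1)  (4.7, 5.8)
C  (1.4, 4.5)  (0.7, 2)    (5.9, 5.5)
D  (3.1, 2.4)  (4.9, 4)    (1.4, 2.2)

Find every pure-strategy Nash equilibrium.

For each strategy profile, look for a profitable unilateral deviation.
(A, L): Player 1 gets 3.9, best alternative 3.1; Player 2 gets 5.3, best alternative 1.6. No profitable deviation — NE.
(A, M): Player 1 can switch to D (2.8 → 4.9). Not NE.
(A, R): Player 1 can switch to B (0 → 4.7). Not NE.
(B, L): Player 1 can switch to A (0.5 → 3.9). Not NE.
(B, M): Player 1 can switch to A (2.7 → 2.8). Not NE.
(B, R): Player 1 can switch to C (4.7 → 5.9). Not NE.
(C, L): Player 1 can switch to A (1.4 → 3.9). Not NE.
(C, M): Player 1 can switch to A (0.7 → 2.8). Not NE.
(C, R): Player 1 gets 5.9, best alternative 4.7; Player 2 gets 5.5, best alternative 4.5. No profitable deviation — NE.
(D, L): Player 1 can switch to A (3.1 → 3.9). Not NE.
(D, M): Player 1 gets 4.9, best alternative 2.8; Player 2 gets 4, best alternative 2.4. No profitable deviation — NE.
(D, R): Player 1 can switch to B (1.4 → 4.7). Not NE.

Pure-strategy Nash equilibria: (A, L); (C, R); (D, M)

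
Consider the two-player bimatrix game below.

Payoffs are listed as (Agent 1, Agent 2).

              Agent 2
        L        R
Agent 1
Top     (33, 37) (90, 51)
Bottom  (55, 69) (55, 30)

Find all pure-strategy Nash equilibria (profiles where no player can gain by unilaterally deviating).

(Top, R) and (Bottom, L)

(Top, L): Agent 1 can switch to Bottom (33 → 55). Not NE.
(Top, R): Agent 1 gets 90, best alternative 55; Agent 2 gets 51, best alternative 37. No profitable deviation — NE.
(Bottom, L): Agent 1 gets 55, best alternative 33; Agent 2 gets 69, best alternative 30. No profitable deviation — NE.
(Bottom, R): Agent 1 can switch to Top (55 → 90). Not NE.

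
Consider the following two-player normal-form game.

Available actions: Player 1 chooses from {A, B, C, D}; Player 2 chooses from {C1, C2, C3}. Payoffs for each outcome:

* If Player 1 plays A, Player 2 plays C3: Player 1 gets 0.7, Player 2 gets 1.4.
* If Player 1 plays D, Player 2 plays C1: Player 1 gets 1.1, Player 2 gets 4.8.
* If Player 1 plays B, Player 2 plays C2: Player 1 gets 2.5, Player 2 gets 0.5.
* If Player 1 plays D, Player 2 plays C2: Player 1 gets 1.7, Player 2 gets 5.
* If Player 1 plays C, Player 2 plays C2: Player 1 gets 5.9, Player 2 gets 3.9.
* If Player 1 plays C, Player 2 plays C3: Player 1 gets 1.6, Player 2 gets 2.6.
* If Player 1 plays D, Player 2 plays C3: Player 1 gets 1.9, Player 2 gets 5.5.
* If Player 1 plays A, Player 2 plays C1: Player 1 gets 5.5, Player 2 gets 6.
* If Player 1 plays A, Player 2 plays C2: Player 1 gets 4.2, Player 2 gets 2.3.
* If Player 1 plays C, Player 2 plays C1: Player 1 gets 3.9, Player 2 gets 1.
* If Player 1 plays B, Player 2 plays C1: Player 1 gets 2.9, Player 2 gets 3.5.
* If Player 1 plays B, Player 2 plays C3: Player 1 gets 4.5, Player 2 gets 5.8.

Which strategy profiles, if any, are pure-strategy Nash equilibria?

Pure-strategy Nash equilibria: (A, C1), (B, C3), (C, C2)

(A, C1): Player 1 gets 5.5, best alternative 3.9; Player 2 gets 6, best alternative 2.3. No profitable deviation — NE.
(A, C2): Player 1 can switch to C (4.2 → 5.9). Not NE.
(A, C3): Player 1 can switch to B (0.7 → 4.5). Not NE.
(B, C1): Player 1 can switch to A (2.9 → 5.5). Not NE.
(B, C2): Player 1 can switch to A (2.5 → 4.2). Not NE.
(B, C3): Player 1 gets 4.5, best alternative 1.9; Player 2 gets 5.8, best alternative 3.5. No profitable deviation — NE.
(C, C1): Player 1 can switch to A (3.9 → 5.5). Not NE.
(C, C2): Player 1 gets 5.9, best alternative 4.2; Player 2 gets 3.9, best alternative 2.6. No profitable deviation — NE.
(C, C3): Player 1 can switch to B (1.6 → 4.5). Not NE.
(D, C1): Player 1 can switch to A (1.1 → 5.5). Not NE.
(D, C2): Player 1 can switch to A (1.7 → 4.2). Not NE.
(The remaining 1 profile has a profitable deviation by the same check.)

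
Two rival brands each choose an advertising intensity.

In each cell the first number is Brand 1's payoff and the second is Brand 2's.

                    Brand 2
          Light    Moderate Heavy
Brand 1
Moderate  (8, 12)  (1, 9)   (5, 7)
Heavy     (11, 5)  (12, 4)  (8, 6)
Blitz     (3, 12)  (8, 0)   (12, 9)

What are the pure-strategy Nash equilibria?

For each strategy profile, look for a profitable unilateral deviation.
(Moderate, Light): Brand 1 can switch to Heavy (8 → 11). Not NE.
(Moderate, Moderate): Brand 1 can switch to Heavy (1 → 12). Not NE.
(Moderate, Heavy): Brand 1 can switch to Heavy (5 → 8). Not NE.
(Heavy, Light): Brand 2 can switch to Heavy (5 → 6). Not NE.
(Heavy, Moderate): Brand 2 can switch to Light (4 → 5). Not NE.
(Heavy, Heavy): Brand 1 can switch to Blitz (8 → 12). Not NE.
(Blitz, Light): Brand 1 can switch to Moderate (3 → 8). Not NE.
(Blitz, Moderate): Brand 1 can switch to Heavy (8 → 12). Not NE.
(The remaining 1 profile has a profitable deviation by the same check.)

none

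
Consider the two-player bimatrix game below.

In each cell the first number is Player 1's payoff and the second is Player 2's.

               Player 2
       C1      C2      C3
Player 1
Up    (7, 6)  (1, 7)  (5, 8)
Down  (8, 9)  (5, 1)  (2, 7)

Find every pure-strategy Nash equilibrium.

For each player, find the best response to each opponent profile; mutual best responses are the pure NE.
Player 1 against C1: payoffs 7, 8 → best response Down.
Player 1 against C2: payoffs 1, 5 → best response Down.
Player 1 against C3: payoffs 5, 2 → best response Up.
Player 2 against Up: payoffs 6, 7, 8 → best response C3.
Player 2 against Down: payoffs 9, 1, 7 → best response C1.
Mutual best responses: (Up, C3); (Down, C1).

(Up, C3) and (Down, C1)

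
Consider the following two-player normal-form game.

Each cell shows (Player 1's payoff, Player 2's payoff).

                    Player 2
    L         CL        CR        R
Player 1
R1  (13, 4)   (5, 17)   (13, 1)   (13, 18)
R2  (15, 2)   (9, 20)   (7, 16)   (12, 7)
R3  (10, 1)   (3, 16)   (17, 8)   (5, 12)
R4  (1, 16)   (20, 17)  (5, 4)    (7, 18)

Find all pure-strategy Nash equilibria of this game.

The unique pure-strategy Nash equilibrium is (R1, R).

Check each profile: it is a Nash equilibrium iff no player can strictly gain by switching unilaterally.
(R1, L): Player 1 can switch to R2 (13 → 15). Not NE.
(R1, CL): Player 1 can switch to R2 (5 → 9). Not NE.
(R1, CR): Player 1 can switch to R3 (13 → 17). Not NE.
(R1, R): Player 1 gets 13, best alternative 12; Player 2 gets 18, best alternative 17. No profitable deviation — NE.
(R2, L): Player 2 can switch to CL (2 → 20). Not NE.
(R2, CL): Player 1 can switch to R4 (9 → 20). Not NE.
(R2, CR): Player 1 can switch to R1 (7 → 13). Not NE.
(R2, R): Player 1 can switch to R1 (12 → 13). Not NE.
(R3, L): Player 1 can switch to R1 (10 → 13). Not NE.
(R3, CL): Player 1 can switch to R1 (3 → 5). Not NE.
(R3, CR): Player 2 can switch to CL (8 → 16). Not NE.
(The remaining 5 profiles each have a profitable deviation by the same check.)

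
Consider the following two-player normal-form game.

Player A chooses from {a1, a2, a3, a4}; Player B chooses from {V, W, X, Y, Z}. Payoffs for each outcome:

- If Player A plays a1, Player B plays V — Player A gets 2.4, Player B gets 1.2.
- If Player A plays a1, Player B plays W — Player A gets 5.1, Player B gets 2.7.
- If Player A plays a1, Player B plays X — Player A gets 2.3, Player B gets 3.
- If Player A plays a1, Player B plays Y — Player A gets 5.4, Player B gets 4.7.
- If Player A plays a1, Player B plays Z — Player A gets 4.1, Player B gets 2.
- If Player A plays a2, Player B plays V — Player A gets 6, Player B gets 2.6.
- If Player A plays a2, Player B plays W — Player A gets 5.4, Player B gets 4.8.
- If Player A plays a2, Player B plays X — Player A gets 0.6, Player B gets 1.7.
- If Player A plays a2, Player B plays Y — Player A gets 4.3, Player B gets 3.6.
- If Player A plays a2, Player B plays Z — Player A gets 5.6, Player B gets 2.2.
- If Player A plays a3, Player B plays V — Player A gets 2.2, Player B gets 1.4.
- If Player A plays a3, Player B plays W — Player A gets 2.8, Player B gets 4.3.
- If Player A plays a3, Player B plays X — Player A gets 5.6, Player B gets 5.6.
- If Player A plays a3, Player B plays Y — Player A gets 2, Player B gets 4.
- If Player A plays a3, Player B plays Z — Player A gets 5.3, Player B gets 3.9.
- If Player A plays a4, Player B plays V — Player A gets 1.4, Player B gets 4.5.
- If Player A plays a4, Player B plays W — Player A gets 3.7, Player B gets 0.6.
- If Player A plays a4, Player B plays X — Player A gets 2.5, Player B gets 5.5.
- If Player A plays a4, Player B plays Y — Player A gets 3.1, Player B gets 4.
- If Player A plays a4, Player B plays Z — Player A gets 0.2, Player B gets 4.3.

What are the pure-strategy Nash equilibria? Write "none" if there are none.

Check each profile: it is a Nash equilibrium iff no player can strictly gain by switching unilaterally.
(a1, V): Player A can switch to a2 (2.4 → 6). Not NE.
(a1, W): Player A can switch to a2 (5.1 → 5.4). Not NE.
(a1, X): Player A can switch to a3 (2.3 → 5.6). Not NE.
(a1, Y): Player A gets 5.4, best alternative 4.3; Player B gets 4.7, best alternative 3. No profitable deviation — NE.
(a1, Z): Player A can switch to a2 (4.1 → 5.6). Not NE.
(a2, V): Player B can switch to W (2.6 → 4.8). Not NE.
(a2, W): Player A gets 5.4, best alternative 5.1; Player B gets 4.8, best alternative 3.6. No profitable deviation — NE.
(a2, X): Player A can switch to a1 (0.6 → 2.3). Not NE.
(a3, X): Player A gets 5.6, best alternative 2.5; Player B gets 5.6, best alternative 4.3. No profitable deviation — NE.
(The remaining 11 profiles each have a profitable deviation by the same check.)

The pure Nash equilibria are (a1, Y), (a2, W), (a3, X).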